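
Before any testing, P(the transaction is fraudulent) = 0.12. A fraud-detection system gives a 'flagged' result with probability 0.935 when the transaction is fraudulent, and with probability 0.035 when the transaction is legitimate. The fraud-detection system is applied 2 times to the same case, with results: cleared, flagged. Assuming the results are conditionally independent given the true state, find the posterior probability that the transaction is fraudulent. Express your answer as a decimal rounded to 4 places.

Posterior P(H) ≈ 0.1970

With H the event that the transaction is fraudulent, the joint likelihood of the observed sequence is P(data|H) = 0.065·0.935 = 0.060775 and P(data|¬H) = 0.965·0.035 = 0.033775.
Bayes: P(H|data) = 0.12·0.060775 / (0.12·0.060775 + 0.88·0.033775) = 0.0072930/0.037015 = 0.1970.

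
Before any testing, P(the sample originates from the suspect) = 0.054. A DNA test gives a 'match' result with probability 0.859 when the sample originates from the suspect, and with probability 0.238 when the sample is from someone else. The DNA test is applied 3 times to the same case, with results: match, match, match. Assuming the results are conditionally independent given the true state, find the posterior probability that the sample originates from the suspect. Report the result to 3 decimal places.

Posterior P(H) ≈ 0.729

Let H be the event that the sample originates from the suspect; start with P(H) = 0.054. P('match'|H) = 0.859, P('match'|¬H) = 0.238.
Update on result 1 ('match'): P(H) ← 0.859·0.0540 / (0.859·0.0540 + 0.238·0.9460) = 0.046386/0.27153 = 0.1708.
Update on result 2 ('match'): P(H) ← 0.859·0.1708 / (0.859·0.1708 + 0.238·0.8292) = 0.14674/0.34409 = 0.4265.
Update on result 3 ('match'): P(H) ← 0.859·0.4265 / (0.859·0.4265 + 0.238·0.5735) = 0.36634/0.50284 = 0.7285.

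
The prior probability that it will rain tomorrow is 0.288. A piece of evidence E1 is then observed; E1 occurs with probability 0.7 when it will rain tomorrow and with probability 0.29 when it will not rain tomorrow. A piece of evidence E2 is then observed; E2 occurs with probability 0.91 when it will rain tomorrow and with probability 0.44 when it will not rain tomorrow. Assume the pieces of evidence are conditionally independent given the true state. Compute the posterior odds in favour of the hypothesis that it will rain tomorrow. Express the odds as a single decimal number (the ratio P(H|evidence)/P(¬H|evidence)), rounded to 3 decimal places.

Posterior odds ≈ 2.019

Prior odds = 0.288/(1−0.288) = 0.40449. In log-odds, ln(0.40449) = -0.90512.
Add log likelihood ratios: ln(2.4138) + ln(2.0682) = 1.6079.
Posterior log-odds = 0.70275, so posterior odds = exp(0.70275) = 2.0193.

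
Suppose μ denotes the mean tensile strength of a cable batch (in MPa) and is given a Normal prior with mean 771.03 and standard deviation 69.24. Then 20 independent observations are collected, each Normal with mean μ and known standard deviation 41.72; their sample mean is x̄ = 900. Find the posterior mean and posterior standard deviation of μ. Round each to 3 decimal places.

Prior precision 1/τ₀² = 1/69.24² = 0.00020859; data precision n/σ² = 20/41.72² = 0.0114906.
Posterior precision = 0.00020859 + 0.0114906 = 0.0116992, giving posterior SD = 1/√0.0116992 = 9.245.
Posterior mean = (0.00020859·771.03 + 0.0114906·900) / 0.0116992 = 897.701.

Posterior mean ≈ 897.701; posterior SD ≈ 9.245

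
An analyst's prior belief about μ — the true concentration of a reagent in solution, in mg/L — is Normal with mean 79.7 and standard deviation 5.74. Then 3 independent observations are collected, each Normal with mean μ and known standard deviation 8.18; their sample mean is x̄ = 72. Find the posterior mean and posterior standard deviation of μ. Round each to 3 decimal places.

Posterior mean ≈ 75.108; posterior SD ≈ 3.647

With known σ, the Normal prior is conjugate. Weight on the data is w = (n/σ²)/(n/σ² + 1/τ₀²) = 0.0448347/(0.0448347+0.0303512) = 0.59632.
Posterior mean = w·x̄ + (1−w)·μ₀ = 0.59632·72 + 0.40368·79.7 = 75.108. Posterior variance = 1/(0.0448347+0.0303512) = 13.3004, so SD = 3.647.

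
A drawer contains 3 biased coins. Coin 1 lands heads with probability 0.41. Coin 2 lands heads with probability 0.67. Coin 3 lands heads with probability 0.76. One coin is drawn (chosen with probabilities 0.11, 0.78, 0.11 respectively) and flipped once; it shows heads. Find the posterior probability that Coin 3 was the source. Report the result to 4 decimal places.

Posterior probability ≈ 0.1284

Tabulate prior·likelihood by source: [1] prior 0.11, lik 0.41, product 0.04510; [2] prior 0.78, lik 0.67, product 0.5226; [3] prior 0.11, lik 0.76, product 0.08360.
Normalizing constant = 0.65130; the posterior for Coin 3 is its product over the sum, 0.08360/0.65130 = 0.1284.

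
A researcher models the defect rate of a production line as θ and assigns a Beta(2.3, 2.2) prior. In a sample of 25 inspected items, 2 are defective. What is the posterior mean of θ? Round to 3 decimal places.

Posterior mean ≈ 0.146

The binomial likelihood is conjugate to the Beta prior: with 2 successes and 23 failures, the posterior is Beta(2.3+2, 2.2+23) = Beta(4.3, 25.2).
E[θ | data] = 4.3/(4.3+25.2) = 0.146.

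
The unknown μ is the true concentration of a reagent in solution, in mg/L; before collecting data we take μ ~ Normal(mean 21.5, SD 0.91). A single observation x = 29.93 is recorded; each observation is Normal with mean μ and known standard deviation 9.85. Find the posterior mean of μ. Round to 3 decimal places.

Prior precision 1/τ₀² = 1/0.91² = 1.20758; data precision n/σ² = 1/9.85² = 0.0103069.
Posterior precision = 1.20758 + 0.0103069 = 1.21789.
Posterior mean = (1.20758·21.5 + 0.0103069·29.93) / 1.21789 = 21.571.

Posterior mean ≈ 21.571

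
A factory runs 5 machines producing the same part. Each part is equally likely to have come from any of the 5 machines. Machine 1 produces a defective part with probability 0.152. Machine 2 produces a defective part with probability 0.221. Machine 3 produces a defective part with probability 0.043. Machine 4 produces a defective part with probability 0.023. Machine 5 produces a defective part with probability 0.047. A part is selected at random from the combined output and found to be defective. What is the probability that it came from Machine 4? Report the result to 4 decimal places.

Posterior probability ≈ 0.0473

P(defective|M1) = 0.152; P(defective|M2) = 0.221; P(defective|M3) = 0.043; P(defective|M4) = 0.023; P(defective|M5) = 0.047.
Prior × likelihood for each source: 0.2·0.152=0.03040, 0.2·0.221=0.04420, 0.2·0.043=0.008600, 0.2·0.023=0.004600, 0.2·0.047=0.009400. Summing gives P(defective) = 0.097200.
P(Machine 4 | defective) = 0.004600 / 0.097200 = 0.0473.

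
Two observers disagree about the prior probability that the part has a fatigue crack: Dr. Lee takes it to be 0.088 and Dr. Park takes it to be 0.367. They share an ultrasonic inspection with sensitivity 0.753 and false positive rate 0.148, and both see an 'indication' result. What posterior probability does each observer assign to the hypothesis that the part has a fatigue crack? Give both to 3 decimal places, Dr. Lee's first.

The likelihood ratio for an 'indication' result is 0.753/0.148 = 5.0878.
Dr. Lee: prior odds 0.088/0.912 = 0.096491; posterior odds 0.49093; posterior probability 0.329.
Dr. Park: prior odds 0.367/0.633 = 0.57978; posterior odds 2.9498; posterior probability 0.747.

Dr. Lee: 0.329; Dr. Park: 0.747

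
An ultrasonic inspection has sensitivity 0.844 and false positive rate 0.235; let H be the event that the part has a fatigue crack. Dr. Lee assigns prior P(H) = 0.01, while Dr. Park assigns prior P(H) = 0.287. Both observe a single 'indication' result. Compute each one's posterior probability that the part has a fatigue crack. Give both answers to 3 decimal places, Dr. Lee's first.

Dr. Lee: 0.035; Dr. Park: 0.591

The likelihood ratio for an 'indication' result is 0.844/0.235 = 3.5915.
Dr. Lee: prior odds 0.01/0.99 = 0.010101; posterior odds 0.036278; posterior probability 0.035.
Dr. Park: prior odds 0.287/0.713 = 0.40252; posterior odds 1.4457; posterior probability 0.591.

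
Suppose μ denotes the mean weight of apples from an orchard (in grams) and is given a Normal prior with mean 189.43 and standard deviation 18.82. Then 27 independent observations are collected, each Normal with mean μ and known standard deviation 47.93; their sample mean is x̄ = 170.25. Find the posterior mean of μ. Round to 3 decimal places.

With known σ, the Normal prior is conjugate. Weight on the data is w = (n/σ²)/(n/σ² + 1/τ₀²) = 0.0117530/(0.0117530+0.00282332) = 0.80631.
Posterior mean = w·x̄ + (1−w)·μ₀ = 0.80631·170.25 + 0.19369·189.43 = 173.965.

Posterior mean ≈ 173.965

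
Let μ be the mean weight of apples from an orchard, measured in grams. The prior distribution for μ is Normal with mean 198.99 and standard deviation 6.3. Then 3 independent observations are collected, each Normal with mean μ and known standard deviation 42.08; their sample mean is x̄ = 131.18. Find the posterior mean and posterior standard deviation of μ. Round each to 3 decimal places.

Prior precision 1/τ₀² = 1/6.3² = 0.0251953; data precision n/σ² = 3/42.08² = 0.00169422.
Posterior precision = 0.0251953 + 0.00169422 = 0.0268895, giving posterior SD = 1/√0.0268895 = 6.098.
Posterior mean = (0.0251953·198.99 + 0.00169422·131.18) / 0.0268895 = 194.718.

Posterior mean ≈ 194.718; posterior SD ≈ 6.098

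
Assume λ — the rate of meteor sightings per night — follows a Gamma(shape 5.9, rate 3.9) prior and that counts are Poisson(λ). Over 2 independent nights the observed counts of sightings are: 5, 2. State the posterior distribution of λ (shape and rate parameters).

Total count ∑xᵢ = 7 over n = 2 nights.
Gamma is conjugate to the Poisson likelihood: posterior is Gamma(shape = 5.9+7 = 12.9, rate = 3.9+2 = 5.9).

Posterior: Gamma(shape=12.9, rate=5.9)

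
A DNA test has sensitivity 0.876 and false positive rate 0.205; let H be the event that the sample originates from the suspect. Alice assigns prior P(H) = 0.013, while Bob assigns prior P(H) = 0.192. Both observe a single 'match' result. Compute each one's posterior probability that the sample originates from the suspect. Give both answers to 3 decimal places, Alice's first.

Alice: 0.053; Bob: 0.504

P('+'|H) = 0.876, P('+'|¬H) = 0.205.
Alice: numerator 0.876·0.013 = 0.011388; evidence = 0.011388+0.205·0.987 = 0.21372; posterior = 0.053.
Bob: numerator 0.876·0.192 = 0.16819; evidence = 0.16819+0.205·0.808 = 0.33383; posterior = 0.504.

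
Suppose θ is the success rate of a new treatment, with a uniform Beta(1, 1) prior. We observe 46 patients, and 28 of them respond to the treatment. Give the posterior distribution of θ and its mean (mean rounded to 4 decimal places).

Posterior: Beta(29, 19); mean ≈ 0.6042

The binomial likelihood is conjugate to the Beta prior: with 28 successes and 18 failures, the posterior is Beta(1+28, 1+18) = Beta(29, 19).
Posterior mean = α/(α+β) = 29/48 = 0.6042.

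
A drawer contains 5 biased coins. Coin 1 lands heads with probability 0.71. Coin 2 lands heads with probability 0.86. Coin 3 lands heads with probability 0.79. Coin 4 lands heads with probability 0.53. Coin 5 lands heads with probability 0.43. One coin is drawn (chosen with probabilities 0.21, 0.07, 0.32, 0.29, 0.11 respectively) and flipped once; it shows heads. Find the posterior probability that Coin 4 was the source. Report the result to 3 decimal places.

Posterior probability ≈ 0.232

Tabulate prior·likelihood by source: [1] prior 0.21, lik 0.71, product 0.1491; [2] prior 0.07, lik 0.86, product 0.06020; [3] prior 0.32, lik 0.79, product 0.2528; [4] prior 0.29, lik 0.53, product 0.1537; [5] prior 0.11, lik 0.43, product 0.04730.
Normalizing constant = 0.66310; the posterior for Coin 4 is its product over the sum, 0.1537/0.66310 = 0.232.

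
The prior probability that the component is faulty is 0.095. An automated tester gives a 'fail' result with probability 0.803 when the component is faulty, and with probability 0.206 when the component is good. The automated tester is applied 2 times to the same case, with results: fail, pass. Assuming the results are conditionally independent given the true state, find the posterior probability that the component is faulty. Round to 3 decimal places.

Posterior P(H) ≈ 0.092

With H the event that the component is faulty, the joint likelihood of the observed sequence is P(data|H) = 0.803·0.197 = 0.15819 and P(data|¬H) = 0.206·0.794 = 0.16356.
Bayes: P(H|data) = 0.095·0.15819 / (0.095·0.15819 + 0.905·0.16356) = 0.015028/0.16305 = 0.0922.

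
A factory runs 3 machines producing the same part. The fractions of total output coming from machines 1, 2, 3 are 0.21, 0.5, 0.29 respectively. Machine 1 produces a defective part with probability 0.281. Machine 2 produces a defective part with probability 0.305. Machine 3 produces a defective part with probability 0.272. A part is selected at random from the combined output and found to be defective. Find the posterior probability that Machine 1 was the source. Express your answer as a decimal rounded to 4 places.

P(defective|M1) = 0.281; P(defective|M2) = 0.305; P(defective|M3) = 0.272.
Prior × likelihood for each source: 0.21·0.281=0.05901, 0.5·0.305=0.1525, 0.29·0.272=0.07888. Summing gives P(defective) = 0.29039.
P(Machine 1 | defective) = 0.05901 / 0.29039 = 0.2032.

Posterior probability ≈ 0.2032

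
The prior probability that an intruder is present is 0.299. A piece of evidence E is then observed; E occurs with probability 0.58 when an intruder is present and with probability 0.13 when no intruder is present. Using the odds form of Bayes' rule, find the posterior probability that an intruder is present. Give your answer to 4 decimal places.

Posterior probability ≈ 0.6555

Prior odds = 0.299/(1−0.299) = 0.42653.
Likelihood ratio for E = 0.58/0.13 = 4.4615.
Posterior odds = prior odds × LR = 1.9030.
Posterior probability = odds/(1+odds) = 1.9030/2.9030 = 0.6555.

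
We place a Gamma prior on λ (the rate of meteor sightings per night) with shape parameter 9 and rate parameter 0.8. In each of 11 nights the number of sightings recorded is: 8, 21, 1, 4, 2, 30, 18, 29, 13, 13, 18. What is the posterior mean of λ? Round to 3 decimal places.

The Poisson likelihood adds the total count to the shape and the number of exposure periods to the rate. Here ∑xᵢ = 157 and n = 11, so shape 9→166 and rate 0.8→11.8.
E[λ | data] = 166/11.8 = 14.068.

Posterior mean ≈ 14.068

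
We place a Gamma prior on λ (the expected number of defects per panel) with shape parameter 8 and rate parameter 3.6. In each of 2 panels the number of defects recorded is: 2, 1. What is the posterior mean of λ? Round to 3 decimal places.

Posterior mean ≈ 1.964

The Poisson likelihood adds the total count to the shape and the number of exposure periods to the rate. Here ∑xᵢ = 3 and n = 2, so shape 8→11 and rate 3.6→5.6.
E[λ | data] = 11/5.6 = 1.964.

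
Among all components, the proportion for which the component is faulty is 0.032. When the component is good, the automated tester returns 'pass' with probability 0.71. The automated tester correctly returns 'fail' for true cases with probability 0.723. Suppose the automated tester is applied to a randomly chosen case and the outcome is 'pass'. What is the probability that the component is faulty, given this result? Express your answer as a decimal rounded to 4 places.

P(H | E) ≈ 0.0127

Let H be the event that the component is faulty. P(H) = 0.032, so P(¬H) = 0.968. With E the 'pass' result, P(E|H) = 0.277 and P(E|¬H) = 0.71.
P(E) = 0.277·0.032 + 0.71·0.968 = 0.0088640 + 0.68728 = 0.69614.
By Bayes' theorem, P(H|E) = 0.0088640 / 0.69614 = 0.0127.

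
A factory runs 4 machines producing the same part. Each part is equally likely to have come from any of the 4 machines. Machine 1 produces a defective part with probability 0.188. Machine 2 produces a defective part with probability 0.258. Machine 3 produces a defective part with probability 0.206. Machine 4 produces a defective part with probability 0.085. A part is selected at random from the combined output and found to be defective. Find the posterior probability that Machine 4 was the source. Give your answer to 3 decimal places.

Tabulate prior·likelihood by source: [1] prior 0.25, lik 0.188, product 0.04700; [2] prior 0.25, lik 0.258, product 0.06450; [3] prior 0.25, lik 0.206, product 0.05150; [4] prior 0.25, lik 0.085, product 0.02125.
Normalizing constant = 0.18425; the posterior for Machine 4 is its product over the sum, 0.02125/0.18425 = 0.115.

Posterior probability ≈ 0.115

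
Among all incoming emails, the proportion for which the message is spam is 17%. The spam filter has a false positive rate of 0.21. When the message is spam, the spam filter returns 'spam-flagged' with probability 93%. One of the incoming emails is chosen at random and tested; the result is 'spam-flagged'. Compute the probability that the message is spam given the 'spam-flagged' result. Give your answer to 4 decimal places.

P(H | E) ≈ 0.4756

Write H for 'the message is spam'. Prior odds H:¬H = 0.17/0.83 = 0.20482. For the 'spam-flagged' outcome, the likelihood ratio is 0.93/0.21 = 4.4286.
Posterior odds = 0.20482 × 4.4286 = 0.90706, so P(H|E) = 0.90706/(1+0.90706) = 0.4756.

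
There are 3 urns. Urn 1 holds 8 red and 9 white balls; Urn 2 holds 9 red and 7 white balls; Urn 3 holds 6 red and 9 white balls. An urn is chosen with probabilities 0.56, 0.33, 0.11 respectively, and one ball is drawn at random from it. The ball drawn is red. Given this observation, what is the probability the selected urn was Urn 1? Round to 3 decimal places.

Posterior probability ≈ 0.534

Tabulate prior·likelihood by source: [1] prior 0.56, lik 0.4706, product 0.2635; [2] prior 0.33, lik 0.5625, product 0.1856; [3] prior 0.11, lik 0.4, product 0.04400.
Normalizing constant = 0.49315; the posterior for Urn 1 is its product over the sum, 0.2635/0.49315 = 0.534.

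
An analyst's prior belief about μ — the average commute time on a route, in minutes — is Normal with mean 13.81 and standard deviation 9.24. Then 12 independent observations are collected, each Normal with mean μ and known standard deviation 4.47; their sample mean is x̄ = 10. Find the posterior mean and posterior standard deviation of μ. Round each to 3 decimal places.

With known σ, the Normal prior is conjugate. Weight on the data is w = (n/σ²)/(n/σ² + 1/τ₀²) = 0.600574/(0.600574+0.0117127) = 0.98087.
Posterior mean = w·x̄ + (1−w)·μ₀ = 0.98087·10 + 0.019129·13.81 = 10.073. Posterior variance = 1/(0.600574+0.0117127) = 1.63322, so SD = 1.278.

Posterior mean ≈ 10.073; posterior SD ≈ 1.278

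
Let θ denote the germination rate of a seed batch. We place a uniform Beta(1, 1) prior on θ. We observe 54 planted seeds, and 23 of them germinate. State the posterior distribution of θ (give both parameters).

Posterior: Beta(24, 32)

The binomial likelihood is conjugate to the Beta prior: with 23 successes and 31 failures, the posterior is Beta(1+23, 1+31) = Beta(24, 32).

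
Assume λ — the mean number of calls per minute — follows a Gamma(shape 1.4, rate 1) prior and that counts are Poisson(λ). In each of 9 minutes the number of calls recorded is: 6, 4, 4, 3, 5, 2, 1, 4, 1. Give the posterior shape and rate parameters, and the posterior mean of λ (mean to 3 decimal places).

Posterior: Gamma(shape=31.4, rate=10); mean ≈ 3.140

Total count ∑xᵢ = 30 over n = 9 minutes.
Gamma is conjugate to the Poisson likelihood: posterior is Gamma(shape = 1.4+30 = 31.4, rate = 1+9 = 10).
Posterior mean = shape/rate = 31.4/10 = 3.140.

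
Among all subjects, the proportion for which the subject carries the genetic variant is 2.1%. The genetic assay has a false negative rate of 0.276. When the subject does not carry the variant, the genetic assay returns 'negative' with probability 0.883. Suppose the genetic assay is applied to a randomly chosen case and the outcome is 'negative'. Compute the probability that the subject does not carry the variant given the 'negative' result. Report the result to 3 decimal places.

P(¬H | E) ≈ 0.993

Let H be the event that the subject carries the genetic variant. P(H) = 0.021, so P(¬H) = 0.979. With E the 'negative' result, P(E|H) = 0.276 and P(E|¬H) = 0.883.
P(E) = 0.276·0.021 + 0.883·0.979 = 0.0057960 + 0.86446 = 0.87025.
By Bayes' theorem, P(H|E) = 0.0057960 / 0.87025 = 0.007. Hence P(¬H|E) = 1 − 0.007 = 0.993.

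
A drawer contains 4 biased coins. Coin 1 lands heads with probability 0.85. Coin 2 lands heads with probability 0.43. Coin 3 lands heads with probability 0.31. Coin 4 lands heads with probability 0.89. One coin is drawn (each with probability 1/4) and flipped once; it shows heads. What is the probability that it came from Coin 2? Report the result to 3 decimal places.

P(heads|C1) = 0.85; P(heads|C2) = 0.43; P(heads|C3) = 0.31; P(heads|C4) = 0.89.
Prior × likelihood for each source: 0.25·0.85=0.2125, 0.25·0.43=0.1075, 0.25·0.31=0.07750, 0.25·0.89=0.2225. Summing gives P(heads) = 0.62000.
P(Coin 2 | heads) = 0.1075 / 0.62000 = 0.173.

Posterior probability ≈ 0.173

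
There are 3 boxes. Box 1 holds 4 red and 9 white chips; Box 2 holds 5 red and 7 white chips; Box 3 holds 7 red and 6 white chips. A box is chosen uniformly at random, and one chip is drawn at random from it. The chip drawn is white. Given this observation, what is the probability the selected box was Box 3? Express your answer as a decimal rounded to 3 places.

Posterior probability ≈ 0.266

P(white|Box 1) = 0.6923; P(white|Box 2) = 0.5833; P(white|Box 3) = 0.4615.
Prior × likelihood for each source: 0.333333·0.6923=0.2308, 0.333333·0.5833=0.1944, 0.333333·0.4615=0.1538. Summing gives P(white) = 0.57906.
P(Box 3 | white) = 0.1538 / 0.57906 = 0.266.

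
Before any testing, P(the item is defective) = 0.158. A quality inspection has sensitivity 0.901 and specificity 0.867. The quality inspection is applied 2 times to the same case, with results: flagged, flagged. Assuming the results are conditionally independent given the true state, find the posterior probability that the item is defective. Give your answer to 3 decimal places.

Posterior P(H) ≈ 0.896

With H the event that the item is defective, the joint likelihood of the observed sequence is P(data|H) = 0.901·0.901 = 0.81180 and P(data|¬H) = 0.133·0.133 = 0.017689.
Bayes: P(H|data) = 0.158·0.81180 / (0.158·0.81180 + 0.842·0.017689) = 0.12826/0.14316 = 0.8960.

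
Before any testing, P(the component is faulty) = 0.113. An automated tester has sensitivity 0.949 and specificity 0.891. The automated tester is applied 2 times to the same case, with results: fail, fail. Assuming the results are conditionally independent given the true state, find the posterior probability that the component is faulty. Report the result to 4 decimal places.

Posterior P(H) ≈ 0.9062

With H the event that the component is faulty, the joint likelihood of the observed sequence is P(data|H) = 0.949·0.949 = 0.90060 and P(data|¬H) = 0.109·0.109 = 0.011881.
Bayes: P(H|data) = 0.113·0.90060 / (0.113·0.90060 + 0.887·0.011881) = 0.10177/0.11231 = 0.9062.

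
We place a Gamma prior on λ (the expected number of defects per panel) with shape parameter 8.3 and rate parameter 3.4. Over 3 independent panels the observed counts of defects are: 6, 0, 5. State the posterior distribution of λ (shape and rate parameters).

Posterior: Gamma(shape=19.3, rate=6.4)

Total count ∑xᵢ = 11 over n = 3 panels.
Gamma is conjugate to the Poisson likelihood: posterior is Gamma(shape = 8.3+11 = 19.3, rate = 3.4+3 = 6.4).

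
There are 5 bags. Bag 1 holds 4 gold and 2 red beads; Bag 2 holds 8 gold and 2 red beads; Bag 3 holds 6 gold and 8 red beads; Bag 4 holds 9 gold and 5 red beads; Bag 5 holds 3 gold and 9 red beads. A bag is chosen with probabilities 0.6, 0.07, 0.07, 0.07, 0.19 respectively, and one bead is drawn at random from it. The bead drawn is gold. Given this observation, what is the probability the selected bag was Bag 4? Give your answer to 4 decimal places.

P(gold|Bag 1) = 0.6667; P(gold|Bag 2) = 0.8; P(gold|Bag 3) = 0.4286; P(gold|Bag 4) = 0.6429; P(gold|Bag 5) = 0.25.
Prior × likelihood for each source: 0.6·0.6667=0.4000, 0.07·0.8=0.05600, 0.07·0.4286=0.03000, 0.07·0.6429=0.04500, 0.19·0.25=0.04750. Summing gives P(gold) = 0.57850.
P(Bag 4 | gold) = 0.04500 / 0.57850 = 0.0778.

Posterior probability ≈ 0.0778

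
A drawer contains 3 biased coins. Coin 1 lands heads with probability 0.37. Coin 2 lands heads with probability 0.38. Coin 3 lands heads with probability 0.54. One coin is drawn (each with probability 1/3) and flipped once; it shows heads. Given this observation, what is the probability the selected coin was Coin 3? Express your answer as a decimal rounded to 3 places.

Tabulate prior·likelihood by source: [1] prior 0.333333, lik 0.37, product 0.1233; [2] prior 0.333333, lik 0.38, product 0.1267; [3] prior 0.333333, lik 0.54, product 0.1800.
Normalizing constant = 0.43000; the posterior for Coin 3 is its product over the sum, 0.1800/0.43000 = 0.419.

Posterior probability ≈ 0.419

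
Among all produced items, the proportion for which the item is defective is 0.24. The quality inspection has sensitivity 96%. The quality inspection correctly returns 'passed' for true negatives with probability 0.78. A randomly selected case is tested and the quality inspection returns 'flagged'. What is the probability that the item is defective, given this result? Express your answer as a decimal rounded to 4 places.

Write H for 'the item is defective'. Prior odds H:¬H = 0.24/0.76 = 0.31579. For the 'flagged' outcome, the likelihood ratio is 0.96/0.22 = 4.3636.
Posterior odds = 0.31579 × 4.3636 = 1.3780, so P(H|E) = 1.3780/(1+1.3780) = 0.5795.

P(H | E) ≈ 0.5795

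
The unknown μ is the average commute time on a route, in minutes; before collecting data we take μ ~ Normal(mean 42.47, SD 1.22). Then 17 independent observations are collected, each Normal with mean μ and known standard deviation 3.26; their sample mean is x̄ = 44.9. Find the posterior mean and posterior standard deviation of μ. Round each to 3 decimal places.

With known σ, the Normal prior is conjugate. Weight on the data is w = (n/σ²)/(n/σ² + 1/τ₀²) = 1.59961/(1.59961+0.671862) = 0.70422.
Posterior mean = w·x̄ + (1−w)·μ₀ = 0.70422·44.9 + 0.29578·42.47 = 44.181. Posterior variance = 1/(1.59961+0.671862) = 0.440243, so SD = 0.664.

Posterior mean ≈ 44.181; posterior SD ≈ 0.664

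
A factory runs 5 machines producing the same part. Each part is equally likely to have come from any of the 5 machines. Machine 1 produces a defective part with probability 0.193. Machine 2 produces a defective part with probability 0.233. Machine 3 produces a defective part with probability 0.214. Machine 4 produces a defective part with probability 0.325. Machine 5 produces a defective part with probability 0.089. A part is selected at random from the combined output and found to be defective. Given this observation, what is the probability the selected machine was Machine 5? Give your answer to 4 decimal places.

Tabulate prior·likelihood by source: [1] prior 0.2, lik 0.193, product 0.03860; [2] prior 0.2, lik 0.233, product 0.04660; [3] prior 0.2, lik 0.214, product 0.04280; [4] prior 0.2, lik 0.325, product 0.06500; [5] prior 0.2, lik 0.089, product 0.01780.
Normalizing constant = 0.21080; the posterior for Machine 5 is its product over the sum, 0.01780/0.21080 = 0.0844.

Posterior probability ≈ 0.0844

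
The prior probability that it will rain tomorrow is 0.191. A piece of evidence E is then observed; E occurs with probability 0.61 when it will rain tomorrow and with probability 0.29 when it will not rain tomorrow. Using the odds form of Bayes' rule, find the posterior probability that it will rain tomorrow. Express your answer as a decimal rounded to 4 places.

Prior odds = 0.191/(1−0.191) = 0.23609.
Likelihood ratio for E = 0.61/0.29 = 2.1034.
Posterior odds = prior odds × LR = 0.49661.
Posterior probability = odds/(1+odds) = 0.49661/1.4966 = 0.3318.

Posterior probability ≈ 0.3318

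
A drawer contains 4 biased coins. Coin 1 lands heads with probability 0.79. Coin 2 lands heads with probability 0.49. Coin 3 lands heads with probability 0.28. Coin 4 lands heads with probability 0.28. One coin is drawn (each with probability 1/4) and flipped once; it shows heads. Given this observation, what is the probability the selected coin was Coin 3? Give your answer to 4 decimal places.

Posterior probability ≈ 0.1522

P(heads|C1) = 0.79; P(heads|C2) = 0.49; P(heads|C3) = 0.28; P(heads|C4) = 0.28.
Prior × likelihood for each source: 0.25·0.79=0.1975, 0.25·0.49=0.1225, 0.25·0.28=0.07000, 0.25·0.28=0.07000. Summing gives P(heads) = 0.46000.
P(Coin 3 | heads) = 0.07000 / 0.46000 = 0.1522.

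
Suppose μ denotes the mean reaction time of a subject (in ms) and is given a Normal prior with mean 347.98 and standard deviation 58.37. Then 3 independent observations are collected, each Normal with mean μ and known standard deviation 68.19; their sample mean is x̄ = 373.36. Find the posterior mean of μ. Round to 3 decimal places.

With known σ, the Normal prior is conjugate. Weight on the data is w = (n/σ²)/(n/σ² + 1/τ₀²) = 0.00064518/(0.00064518+0.00029351) = 0.68732.
Posterior mean = w·x̄ + (1−w)·μ₀ = 0.68732·373.36 + 0.31268·347.98 = 365.424.

Posterior mean ≈ 365.424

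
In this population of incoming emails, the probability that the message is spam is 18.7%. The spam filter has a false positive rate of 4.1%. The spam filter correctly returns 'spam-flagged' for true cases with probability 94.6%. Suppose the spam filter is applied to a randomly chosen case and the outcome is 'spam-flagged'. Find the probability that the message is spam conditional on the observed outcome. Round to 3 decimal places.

P(H | E) ≈ 0.841

Let H be the event that the message is spam. P(H) = 0.187, so P(¬H) = 0.813. With E the 'spam-flagged' result, P(E|H) = 0.946 and P(E|¬H) = 0.041.
P(E) = 0.946·0.187 + 0.041·0.813 = 0.17690 + 0.033333 = 0.21024.
By Bayes' theorem, P(H|E) = 0.17690 / 0.21024 = 0.841.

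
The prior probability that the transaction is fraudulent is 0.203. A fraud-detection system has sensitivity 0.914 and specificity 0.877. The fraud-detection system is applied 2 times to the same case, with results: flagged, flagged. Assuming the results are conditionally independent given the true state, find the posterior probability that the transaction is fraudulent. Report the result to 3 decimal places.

With H the event that the transaction is fraudulent, the joint likelihood of the observed sequence is P(data|H) = 0.914·0.914 = 0.83540 and P(data|¬H) = 0.123·0.123 = 0.015129.
Bayes: P(H|data) = 0.203·0.83540 / (0.203·0.83540 + 0.797·0.015129) = 0.16959/0.18164 = 0.9336.

Posterior P(H) ≈ 0.934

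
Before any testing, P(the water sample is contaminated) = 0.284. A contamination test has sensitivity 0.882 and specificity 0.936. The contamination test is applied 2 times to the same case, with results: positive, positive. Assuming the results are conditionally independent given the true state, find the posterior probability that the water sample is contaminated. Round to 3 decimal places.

Let H be the event that the water sample is contaminated; start with P(H) = 0.284. P('positive'|H) = 0.882, P('positive'|¬H) = 0.064.
Update on result 1 ('positive'): P(H) ← 0.882·0.2840 / (0.882·0.2840 + 0.064·0.7160) = 0.25049/0.29631 = 0.8454.
Update on result 2 ('positive'): P(H) ← 0.882·0.8454 / (0.882·0.8454 + 0.064·0.1546) = 0.74560/0.75550 = 0.9869.

Posterior P(H) ≈ 0.987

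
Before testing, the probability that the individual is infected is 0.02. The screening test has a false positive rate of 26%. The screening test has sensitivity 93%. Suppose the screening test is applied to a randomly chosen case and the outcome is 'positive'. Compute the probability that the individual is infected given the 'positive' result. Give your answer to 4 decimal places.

Let H be the event that the individual is infected. P(H) = 0.02, so P(¬H) = 0.98. With E the 'positive' result, P(E|H) = 0.93 and P(E|¬H) = 0.26.
P(E) = 0.93·0.02 + 0.26·0.98 = 0.018600 + 0.25480 = 0.27340.
By Bayes' theorem, P(H|E) = 0.018600 / 0.27340 = 0.0680.

P(H | E) ≈ 0.0680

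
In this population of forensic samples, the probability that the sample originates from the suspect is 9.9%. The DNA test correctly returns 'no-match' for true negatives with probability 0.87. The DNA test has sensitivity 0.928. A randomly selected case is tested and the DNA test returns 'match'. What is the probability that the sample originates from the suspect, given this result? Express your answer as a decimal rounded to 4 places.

Let H be the event that the sample originates from the suspect. P(H) = 0.099, so P(¬H) = 0.901. With E the 'match' result, P(E|H) = 0.928 and P(E|¬H) = 0.13.
P(E) = 0.928·0.099 + 0.13·0.901 = 0.091872 + 0.11713 = 0.20900.
By Bayes' theorem, P(H|E) = 0.091872 / 0.20900 = 0.4396.

P(H | E) ≈ 0.4396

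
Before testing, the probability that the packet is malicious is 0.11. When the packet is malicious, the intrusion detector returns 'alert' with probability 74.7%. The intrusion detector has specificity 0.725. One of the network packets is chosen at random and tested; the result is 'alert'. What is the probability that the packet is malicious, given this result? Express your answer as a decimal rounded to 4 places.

Let H be the event that the packet is malicious. P(H) = 0.11, so P(¬H) = 0.89. With E the 'alert' result, P(E|H) = 0.747 and P(E|¬H) = 0.275.
P(E) = 0.747·0.11 + 0.275·0.89 = 0.082170 + 0.24475 = 0.32692.
By Bayes' theorem, P(H|E) = 0.082170 / 0.32692 = 0.2513.

P(H | E) ≈ 0.2513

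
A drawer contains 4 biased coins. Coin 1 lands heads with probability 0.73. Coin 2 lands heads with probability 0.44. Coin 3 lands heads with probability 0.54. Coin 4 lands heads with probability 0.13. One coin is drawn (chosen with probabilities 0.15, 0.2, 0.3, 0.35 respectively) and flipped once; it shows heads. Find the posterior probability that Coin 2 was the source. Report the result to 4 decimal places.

Posterior probability ≈ 0.2173

P(heads|C1) = 0.73; P(heads|C2) = 0.44; P(heads|C3) = 0.54; P(heads|C4) = 0.13.
Prior × likelihood for each source: 0.15·0.73=0.1095, 0.2·0.44=0.08800, 0.3·0.54=0.1620, 0.35·0.13=0.04550. Summing gives P(heads) = 0.40500.
P(Coin 2 | heads) = 0.08800 / 0.40500 = 0.2173.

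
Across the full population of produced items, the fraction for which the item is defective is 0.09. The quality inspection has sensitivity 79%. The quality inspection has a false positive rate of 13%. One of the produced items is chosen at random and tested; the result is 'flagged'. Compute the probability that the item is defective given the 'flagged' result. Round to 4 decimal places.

Let H be the event that the item is defective. P(H) = 0.09, so P(¬H) = 0.91. With E the 'flagged' result, P(E|H) = 0.79 and P(E|¬H) = 0.13.
P(E) = 0.79·0.09 + 0.13·0.91 = 0.071100 + 0.11830 = 0.18940.
By Bayes' theorem, P(H|E) = 0.071100 / 0.18940 = 0.3754.

P(H | E) ≈ 0.3754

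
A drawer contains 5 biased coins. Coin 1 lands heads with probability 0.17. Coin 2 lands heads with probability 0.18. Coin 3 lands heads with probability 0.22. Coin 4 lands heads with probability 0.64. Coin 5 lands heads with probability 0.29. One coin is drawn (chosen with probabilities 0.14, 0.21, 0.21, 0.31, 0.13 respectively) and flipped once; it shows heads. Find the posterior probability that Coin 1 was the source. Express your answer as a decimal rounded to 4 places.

Tabulate prior·likelihood by source: [1] prior 0.14, lik 0.17, product 0.02380; [2] prior 0.21, lik 0.18, product 0.03780; [3] prior 0.21, lik 0.22, product 0.04620; [4] prior 0.31, lik 0.64, product 0.1984; [5] prior 0.13, lik 0.29, product 0.03770.
Normalizing constant = 0.34390; the posterior for Coin 1 is its product over the sum, 0.02380/0.34390 = 0.0692.

Posterior probability ≈ 0.0692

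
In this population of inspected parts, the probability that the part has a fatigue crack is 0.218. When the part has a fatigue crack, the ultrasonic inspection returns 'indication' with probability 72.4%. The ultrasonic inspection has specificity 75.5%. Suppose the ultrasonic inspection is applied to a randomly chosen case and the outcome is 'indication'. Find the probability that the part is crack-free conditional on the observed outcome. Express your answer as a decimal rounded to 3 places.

Write H for 'the part has a fatigue crack'. Prior odds H:¬H = 0.218/0.782 = 0.27877. For the 'indication' outcome, the likelihood ratio is 0.724/0.245 = 2.9551.
Posterior odds = 0.27877 × 2.9551 = 0.82380, so P(H|E) = 0.82380/(1+0.82380) = 0.452. Then P(¬H|E) = 1 − 0.452 = 0.548.

P(¬H | E) ≈ 0.548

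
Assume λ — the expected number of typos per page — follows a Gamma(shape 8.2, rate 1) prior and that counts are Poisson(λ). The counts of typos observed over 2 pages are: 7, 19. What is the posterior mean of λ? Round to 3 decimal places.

Total count ∑xᵢ = 26 over n = 2 pages.
Gamma is conjugate to the Poisson likelihood: posterior is Gamma(shape = 8.2+26 = 34.2, rate = 1+2 = 3).
Posterior mean = shape/rate = 34.2/3 = 11.400.

Posterior mean ≈ 11.400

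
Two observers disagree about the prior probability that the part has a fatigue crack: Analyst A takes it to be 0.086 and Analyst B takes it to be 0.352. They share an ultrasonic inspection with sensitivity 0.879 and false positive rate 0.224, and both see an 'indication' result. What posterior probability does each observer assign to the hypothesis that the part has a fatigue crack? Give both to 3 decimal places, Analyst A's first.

P('+'|H) = 0.879, P('+'|¬H) = 0.224.
Analyst A: numerator 0.879·0.086 = 0.075594; evidence = 0.075594+0.224·0.914 = 0.28033; posterior = 0.270.
Analyst B: numerator 0.879·0.352 = 0.30941; evidence = 0.30941+0.224·0.648 = 0.45456; posterior = 0.681.

Analyst A: 0.270; Analyst B: 0.681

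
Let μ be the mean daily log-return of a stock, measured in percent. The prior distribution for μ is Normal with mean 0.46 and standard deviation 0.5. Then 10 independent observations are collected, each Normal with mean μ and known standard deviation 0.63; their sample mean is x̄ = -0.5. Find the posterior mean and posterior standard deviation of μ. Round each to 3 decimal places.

With known σ, the Normal prior is conjugate. Weight on the data is w = (n/σ²)/(n/σ² + 1/τ₀²) = 25.1953/(25.1953+4.00000) = 0.86299.
Posterior mean = w·x̄ + (1−w)·μ₀ = 0.86299·-0.5 + 0.13701·0.46 = -0.368. Posterior variance = 1/(25.1953+4.00000) = 0.0342521, so SD = 0.185.

Posterior mean ≈ -0.368; posterior SD ≈ 0.185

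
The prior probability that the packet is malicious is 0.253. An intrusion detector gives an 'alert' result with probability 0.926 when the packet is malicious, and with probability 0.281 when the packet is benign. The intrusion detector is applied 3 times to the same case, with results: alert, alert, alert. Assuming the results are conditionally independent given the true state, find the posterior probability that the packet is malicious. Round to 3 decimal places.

Posterior P(H) ≈ 0.924

Let H be the event that the packet is malicious; start with P(H) = 0.253. P('alert'|H) = 0.926, P('alert'|¬H) = 0.281.
Update on result 1 ('alert'): P(H) ← 0.926·0.2530 / (0.926·0.2530 + 0.281·0.7470) = 0.23428/0.44419 = 0.5274.
Update on result 2 ('alert'): P(H) ← 0.926·0.5274 / (0.926·0.5274 + 0.281·0.4726) = 0.48840/0.62119 = 0.7862.
Update on result 3 ('alert'): P(H) ← 0.926·0.7862 / (0.926·0.7862 + 0.281·0.2138) = 0.72805/0.78812 = 0.9238.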